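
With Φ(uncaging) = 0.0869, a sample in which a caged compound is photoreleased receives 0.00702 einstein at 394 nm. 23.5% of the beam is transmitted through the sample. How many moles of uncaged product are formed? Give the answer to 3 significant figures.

4.67e-4 mol

Fraction absorbed: 1 − 23.5/100 = 0.7650.
Photons absorbed: 0.7650 × 0.00702 = 0.005370 mol.
Product: Φ × n_abs = 0.0869 × 0.005370 = 4.667e-4 mol.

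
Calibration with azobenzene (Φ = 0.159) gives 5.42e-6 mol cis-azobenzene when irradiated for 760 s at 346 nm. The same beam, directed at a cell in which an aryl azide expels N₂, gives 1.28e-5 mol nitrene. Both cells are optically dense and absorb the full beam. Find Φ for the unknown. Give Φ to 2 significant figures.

Φ = 0.38

Photons absorbed by the actinometer: 5.42e-6 / 0.159 = 3.409e-5 mol.
Φ(unknown) = 1.28e-5 / 3.409e-5 = 0.38.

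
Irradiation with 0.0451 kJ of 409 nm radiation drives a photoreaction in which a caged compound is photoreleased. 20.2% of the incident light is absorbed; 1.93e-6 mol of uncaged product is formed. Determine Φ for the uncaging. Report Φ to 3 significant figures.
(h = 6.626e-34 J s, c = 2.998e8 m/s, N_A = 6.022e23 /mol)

Φ = 0.0620

Photon energy at 409 nm: hc/λ = (6.626e-34)(2.998e8)/(409e-9) = 4.857e-19 J.
Incident energy: 0.0451 kJ = 45.1 J.
Photons incident: 45.1 / 4.857e-19 = 9.286e19, i.e. 9.286e19/6.022e23 = 1.542e-4 mol.
Photons absorbed: 0.202 × 1.542e-4 = 3.115e-5 mol.
Φ = 1.93e-6 mol / 3.115e-5 mol photons = 0.0620.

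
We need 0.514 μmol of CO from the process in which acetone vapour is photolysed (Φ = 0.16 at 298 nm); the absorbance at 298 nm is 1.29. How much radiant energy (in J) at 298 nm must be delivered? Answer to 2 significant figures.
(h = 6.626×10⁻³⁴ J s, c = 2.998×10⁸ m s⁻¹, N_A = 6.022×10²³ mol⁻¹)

Product: 0.514 μmol = 5.14×10⁻⁷ mol.
Photons that must be absorbed: 5.14×10⁻⁷ / 0.16 = 3.212×10⁻⁶ mol.
Fraction absorbed: 1 − 10^(−1.29) = 0.9487.
Incident photons needed: 3.212×10⁻⁶ / 0.9487 = 3.386×10⁻⁶ mol.
Photon energy: hc/λ = 6.666×10⁻¹⁹ J; per mole, 4.014×10⁵ J mol⁻¹.
Energy required: 3.386×10⁻⁶ × 4.014×10⁵ = 1.4 J.

1.4 J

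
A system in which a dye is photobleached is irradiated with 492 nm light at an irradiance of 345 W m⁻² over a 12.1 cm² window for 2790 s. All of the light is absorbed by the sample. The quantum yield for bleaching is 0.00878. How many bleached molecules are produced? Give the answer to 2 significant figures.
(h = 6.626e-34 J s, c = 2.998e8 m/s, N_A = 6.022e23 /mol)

Photon energy at 492 nm: hc/λ = (6.626e-34)(2.998e8)/(492e-9) = 4.038e-19 J.
Energy delivered: (345 W m⁻²)(12.1e-4 m²)(2790 s) = 1165 J.
Photons incident: 1165 / 4.038e-19 = 2.885e21, i.e. 2.885e21/6.022e23 = 0.004791 mol.
Product: Φ × n_abs = 0.00878 × 0.004791 = 4.206e-5 mol.
As a count: 4.206e-5 × 6.022e23 = 2.5e19.

2.5e19 bleached molecules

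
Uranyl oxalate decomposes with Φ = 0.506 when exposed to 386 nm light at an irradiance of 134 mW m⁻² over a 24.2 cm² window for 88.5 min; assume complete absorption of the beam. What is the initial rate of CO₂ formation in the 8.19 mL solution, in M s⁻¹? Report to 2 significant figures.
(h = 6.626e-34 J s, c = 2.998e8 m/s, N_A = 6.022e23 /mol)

6.5e-8 M s⁻¹

Photon energy at 386 nm: hc/λ = (6.626e-34)(2.998e8)/(386e-9) = 5.146e-19 J.
Energy delivered: (134 mW m⁻²)(24.2e-4 m²)(5310 s) = 1.722 J.
Photons incident: 1.722 / 5.146e-19 = 3.346e18, i.e. 3.346e18/6.022e23 = 5.556e-6 mol.
Product formed: 0.506 × 5.556e-6 = 2.811e-6 mol.
Rate: 2.811e-6 mol / (5310 s × 0.00819 L) = 6.5e-8 M s⁻¹.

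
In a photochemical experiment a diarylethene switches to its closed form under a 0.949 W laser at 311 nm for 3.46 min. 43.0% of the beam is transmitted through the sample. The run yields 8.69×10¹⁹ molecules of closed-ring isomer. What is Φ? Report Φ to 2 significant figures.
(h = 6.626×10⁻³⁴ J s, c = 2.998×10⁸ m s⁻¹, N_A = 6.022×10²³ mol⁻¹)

Φ = 0.49

Product: 8.69×10¹⁹ / 6.022×10²³ = 1.443×10⁻⁴ mol.
Photon energy at 311 nm: hc/λ = (6.626×10⁻³⁴)(2.998×10⁸)/(311×10⁻⁹) = 6.387×10⁻¹⁹ J.
Energy delivered: (0.949 W)(207.6 s) = 197.0 J.
Photons incident: 197.0 / 6.387×10⁻¹⁹ = 3.084×10²⁰, i.e. 3.084×10²⁰/6.022×10²³ = 5.121×10⁻⁴ mol.
Fraction absorbed: 1 − 43.0/100 = 0.5700.
Photons absorbed: 0.5700 × 5.121×10⁻⁴ = 2.919×10⁻⁴ mol.
Φ = 1.443×10⁻⁴ mol / 2.919×10⁻⁴ mol photons = 0.49.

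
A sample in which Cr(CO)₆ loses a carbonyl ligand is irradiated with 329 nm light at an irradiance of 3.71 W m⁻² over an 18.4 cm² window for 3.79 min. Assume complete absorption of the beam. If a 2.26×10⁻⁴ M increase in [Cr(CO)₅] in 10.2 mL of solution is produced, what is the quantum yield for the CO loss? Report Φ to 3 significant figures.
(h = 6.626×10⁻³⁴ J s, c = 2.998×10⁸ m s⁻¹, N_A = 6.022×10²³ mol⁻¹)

Product: (2.26×10⁻⁴ M)(0.0102 L) = 2.305×10⁻⁶ mol.
Photon energy at 329 nm: hc/λ = (6.626×10⁻³⁴)(2.998×10⁸)/(329×10⁻⁹) = 6.038×10⁻¹⁹ J.
Energy delivered: (3.71 W m⁻²)(18.4×10⁻⁴ m²)(227.4 s) = 1.552 J.
Photons incident: 1.552 / 6.038×10⁻¹⁹ = 2.570×10¹⁸, i.e. 2.570×10¹⁸/6.022×10²³ = 4.268×10⁻⁶ mol.
Φ = 2.305×10⁻⁶ mol / 4.268×10⁻⁶ mol photons = 0.540.

Φ = 0.540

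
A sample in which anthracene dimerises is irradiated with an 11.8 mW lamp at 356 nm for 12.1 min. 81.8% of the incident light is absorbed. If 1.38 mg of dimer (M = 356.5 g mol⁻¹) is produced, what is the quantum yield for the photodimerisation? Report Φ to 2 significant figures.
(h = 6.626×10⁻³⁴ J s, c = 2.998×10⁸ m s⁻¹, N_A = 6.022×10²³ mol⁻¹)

Product: 1.38 mg / 356.5 g mol⁻¹ = 3.871×10⁻⁶ mol.
Photon energy at 356 nm: hc/λ = (6.626×10⁻³⁴)(2.998×10⁸)/(356×10⁻⁹) = 5.580×10⁻¹⁹ J.
Energy delivered: (11.8 mW)(726 s) = 8.567 J.
Photons incident: 8.567 / 5.580×10⁻¹⁹ = 1.535×10¹⁹, i.e. 1.535×10¹⁹/6.022×10²³ = 2.549×10⁻⁵ mol.
Photons absorbed: 0.818 × 2.549×10⁻⁵ = 2.085×10⁻⁵ mol.
Φ = 3.871×10⁻⁶ mol / 2.085×10⁻⁵ mol photons = 0.19.

Φ = 0.19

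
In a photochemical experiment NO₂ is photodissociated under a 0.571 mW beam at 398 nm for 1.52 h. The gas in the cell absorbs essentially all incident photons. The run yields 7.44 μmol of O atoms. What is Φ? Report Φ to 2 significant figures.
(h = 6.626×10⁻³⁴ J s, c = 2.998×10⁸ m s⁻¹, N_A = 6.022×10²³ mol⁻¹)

Φ = 0.72

Product: 7.44 μmol = 7.44×10⁻⁶ mol.
Photon energy at 398 nm: hc/λ = (6.626×10⁻³⁴)(2.998×10⁸)/(398×10⁻⁹) = 4.991×10⁻¹⁹ J.
Energy delivered: (0.571 mW)(5472 s) = 3.125 J.
Photons incident: 3.125 / 4.991×10⁻¹⁹ = 6.261×10¹⁸, i.e. 6.261×10¹⁸/6.022×10²³ = 1.040×10⁻⁵ mol.
Φ = 7.44×10⁻⁶ mol / 1.040×10⁻⁵ mol photons = 0.72.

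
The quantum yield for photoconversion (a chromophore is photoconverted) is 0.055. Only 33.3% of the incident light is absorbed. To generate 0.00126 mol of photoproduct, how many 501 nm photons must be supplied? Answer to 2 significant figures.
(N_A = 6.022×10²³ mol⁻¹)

4.1×10²² photons

Photons that must be absorbed: 0.00126 / 0.055 = 0.02291 mol.
Incident photons needed: 0.02291 / 0.333 = 0.06880 mol.
Photon count: 0.06880 × 6.022×10²³ = 4.1×10²².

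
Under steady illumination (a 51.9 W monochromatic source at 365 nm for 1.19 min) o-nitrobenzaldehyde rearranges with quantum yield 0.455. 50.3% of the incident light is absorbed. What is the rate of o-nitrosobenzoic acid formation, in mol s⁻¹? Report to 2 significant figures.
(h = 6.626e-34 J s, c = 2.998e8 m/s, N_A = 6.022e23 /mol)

3.6e-5 mol s⁻¹

Photon energy at 365 nm: hc/λ = (6.626e-34)(2.998e8)/(365e-9) = 5.442e-19 J.
Energy delivered: (51.9 W)(71.4 s) = 3706 J.
Photons incident: 3706 / 5.442e-19 = 6.810e21, i.e. 6.810e21/6.022e23 = 0.01131 mol.
Photons absorbed: 0.503 × 0.01131 = 0.005689 mol.
Product formed: 0.455 × 0.005689 = 0.002588 mol.
Rate: 0.002588 / 71.4 s = 3.6e-5 mol s⁻¹.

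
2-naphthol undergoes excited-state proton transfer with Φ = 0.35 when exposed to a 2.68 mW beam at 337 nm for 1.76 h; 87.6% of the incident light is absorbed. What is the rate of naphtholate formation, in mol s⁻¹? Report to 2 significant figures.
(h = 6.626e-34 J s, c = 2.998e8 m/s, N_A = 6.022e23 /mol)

Photon energy at 337 nm: hc/λ = (6.626e-34)(2.998e8)/(337e-9) = 5.895e-19 J.
Energy delivered: (2.68 mW)(6336 s) = 16.98 J.
Photons incident: 16.98 / 5.895e-19 = 2.880e19, i.e. 2.880e19/6.022e23 = 4.782e-5 mol.
Photons absorbed: 0.876 × 4.782e-5 = 4.189e-5 mol.
Product formed: 0.35 × 4.189e-5 = 1.466e-5 mol.
Rate: 1.466e-5 / 6336 s = 2.3e-9 mol s⁻¹.

2.3e-9 mol s⁻¹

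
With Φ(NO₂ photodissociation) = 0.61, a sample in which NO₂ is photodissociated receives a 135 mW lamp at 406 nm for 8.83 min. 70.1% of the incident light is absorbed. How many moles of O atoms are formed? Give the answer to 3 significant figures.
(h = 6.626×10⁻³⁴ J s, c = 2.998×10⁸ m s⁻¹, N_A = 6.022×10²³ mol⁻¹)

1.04×10⁻⁴ mol

Photon energy at 406 nm: hc/λ = (6.626×10⁻³⁴)(2.998×10⁸)/(406×10⁻⁹) = 4.893×10⁻¹⁹ J.
Energy delivered: (135 mW)(529.8 s) = 71.52 J.
Photons incident: 71.52 / 4.893×10⁻¹⁹ = 1.462×10²⁰, i.e. 1.462×10²⁰/6.022×10²³ = 2.428×10⁻⁴ mol.
Photons absorbed: 0.701 × 2.428×10⁻⁴ = 1.702×10⁻⁴ mol.
Product: Φ × n_abs = 0.61 × 1.702×10⁻⁴ = 1.038×10⁻⁴ mol.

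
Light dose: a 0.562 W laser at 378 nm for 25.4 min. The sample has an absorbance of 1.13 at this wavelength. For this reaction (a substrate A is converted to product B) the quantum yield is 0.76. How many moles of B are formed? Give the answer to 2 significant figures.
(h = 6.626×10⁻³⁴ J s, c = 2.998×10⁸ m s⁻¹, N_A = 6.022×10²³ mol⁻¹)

Photon energy at 378 nm: hc/λ = (6.626×10⁻³⁴)(2.998×10⁸)/(378×10⁻⁹) = 5.255×10⁻¹⁹ J.
Energy delivered: (0.562 W)(1524 s) = 856.5 J.
Photons incident: 856.5 / 5.255×10⁻¹⁹ = 1.630×10²¹, i.e. 1.630×10²¹/6.022×10²³ = 0.002707 mol.
Fraction absorbed: 1 − 10^(−1.13) = 0.9259.
Photons absorbed: 0.9259 × 0.002707 = 0.002506 mol.
Product: Φ × n_abs = 0.76 × 0.002506 = 0.001905 mol.

0.0019 mol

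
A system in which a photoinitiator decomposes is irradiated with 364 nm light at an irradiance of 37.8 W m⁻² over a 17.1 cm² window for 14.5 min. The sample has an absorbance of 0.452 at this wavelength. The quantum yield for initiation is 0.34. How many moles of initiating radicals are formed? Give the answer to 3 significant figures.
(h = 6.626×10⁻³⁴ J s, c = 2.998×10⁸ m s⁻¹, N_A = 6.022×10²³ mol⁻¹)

3.76×10⁻⁵ mol

Photon energy at 364 nm: hc/λ = (6.626×10⁻³⁴)(2.998×10⁸)/(364×10⁻⁹) = 5.457×10⁻¹⁹ J.
Energy delivered: (37.8 W m⁻²)(17.1×10⁻⁴ m²)(870 s) = 56.24 J.
Photons incident: 56.24 / 5.457×10⁻¹⁹ = 1.031×10²⁰, i.e. 1.031×10²⁰/6.022×10²³ = 1.712×10⁻⁴ mol.
Fraction absorbed: 1 − 10^(−0.452) = 0.6468.
Photons absorbed: 0.6468 × 1.712×10⁻⁴ = 1.107×10⁻⁴ mol.
Product: Φ × n_abs = 0.34 × 1.107×10⁻⁴ = 3.764×10⁻⁵ mol.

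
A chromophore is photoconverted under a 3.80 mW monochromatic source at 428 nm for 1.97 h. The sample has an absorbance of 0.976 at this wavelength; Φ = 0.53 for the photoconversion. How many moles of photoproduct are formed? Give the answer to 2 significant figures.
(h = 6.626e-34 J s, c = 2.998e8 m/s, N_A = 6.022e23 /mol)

Photon energy at 428 nm: hc/λ = (6.626e-34)(2.998e8)/(428e-9) = 4.641e-19 J.
Energy delivered: (3.80 mW)(7092 s) = 26.95 J.
Photons incident: 26.95 / 4.641e-19 = 5.807e19, i.e. 5.807e19/6.022e23 = 9.643e-5 mol.
Fraction absorbed: 1 − 10^(−0.976) = 0.8943.
Photons absorbed: 0.8943 × 9.643e-5 = 8.624e-5 mol.
Product: Φ × n_abs = 0.53 × 8.624e-5 = 4.571e-5 mol.

4.6e-5 mol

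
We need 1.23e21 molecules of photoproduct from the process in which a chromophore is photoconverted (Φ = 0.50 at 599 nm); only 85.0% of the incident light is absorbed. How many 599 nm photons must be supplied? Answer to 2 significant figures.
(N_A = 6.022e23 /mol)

Product: 1.23e21 / 6.022e23 = 0.002043 mol.
Photons that must be absorbed: 0.002043 / 0.50 = 0.004086 mol.
Incident photons needed: 0.004086 / 0.850 = 0.004807 mol.
Photon count: 0.004807 × 6.022e23 = 2.9e21.

2.9e21 photons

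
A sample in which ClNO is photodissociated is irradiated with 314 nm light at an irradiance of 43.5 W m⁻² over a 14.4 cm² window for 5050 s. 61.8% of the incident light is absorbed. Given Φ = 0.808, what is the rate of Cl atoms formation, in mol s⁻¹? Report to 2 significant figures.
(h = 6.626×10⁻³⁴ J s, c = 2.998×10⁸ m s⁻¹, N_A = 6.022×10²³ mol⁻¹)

Photon energy at 314 nm: hc/λ = (6.626×10⁻³⁴)(2.998×10⁸)/(314×10⁻⁹) = 6.326×10⁻¹⁹ J.
Energy delivered: (43.5 W m⁻²)(14.4×10⁻⁴ m²)(5050 s) = 316.3 J.
Photons incident: 316.3 / 6.326×10⁻¹⁹ = 5.000×10²⁰, i.e. 5.000×10²⁰/6.022×10²³ = 8.303×10⁻⁴ mol.
Photons absorbed: 0.618 × 8.303×10⁻⁴ = 5.131×10⁻⁴ mol.
Product formed: 0.808 × 5.131×10⁻⁴ = 4.146×10⁻⁴ mol.
Rate: 4.146×10⁻⁴ / 5050 s = 8.2×10⁻⁸ mol s⁻¹.

8.2×10⁻⁸ mol s⁻¹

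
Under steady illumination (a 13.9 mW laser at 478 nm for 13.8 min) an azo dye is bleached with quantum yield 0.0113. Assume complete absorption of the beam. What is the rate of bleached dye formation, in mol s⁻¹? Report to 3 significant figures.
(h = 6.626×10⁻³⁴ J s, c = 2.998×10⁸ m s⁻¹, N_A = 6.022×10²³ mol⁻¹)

6.28×10⁻¹⁰ mol s⁻¹

Photon energy at 478 nm: hc/λ = (6.626×10⁻³⁴)(2.998×10⁸)/(478×10⁻⁹) = 4.156×10⁻¹⁹ J.
Energy delivered: (13.9 mW)(828 s) = 11.51 J.
Photons incident: 11.51 / 4.156×10⁻¹⁹ = 2.769×10¹⁹, i.e. 2.769×10¹⁹/6.022×10²³ = 4.598×10⁻⁵ mol.
Product formed: 0.0113 × 4.598×10⁻⁵ = 5.196×10⁻⁷ mol.
Rate: 5.196×10⁻⁷ / 828 s = 6.28×10⁻¹⁰ mol s⁻¹.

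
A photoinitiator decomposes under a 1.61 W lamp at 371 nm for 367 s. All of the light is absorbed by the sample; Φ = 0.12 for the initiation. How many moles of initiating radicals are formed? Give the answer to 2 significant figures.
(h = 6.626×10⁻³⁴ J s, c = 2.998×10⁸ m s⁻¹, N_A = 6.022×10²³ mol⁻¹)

2.2×10⁻⁴ mol

Photon energy at 371 nm: hc/λ = (6.626×10⁻³⁴)(2.998×10⁸)/(371×10⁻⁹) = 5.354×10⁻¹⁹ J.
Energy delivered: (1.61 W)(367 s) = 590.9 J.
Photons incident: 590.9 / 5.354×10⁻¹⁹ = 1.104×10²¹, i.e. 1.104×10²¹/6.022×10²³ = 0.001833 mol.
Product: Φ × n_abs = 0.12 × 0.001833 = 2.200×10⁻⁴ mol.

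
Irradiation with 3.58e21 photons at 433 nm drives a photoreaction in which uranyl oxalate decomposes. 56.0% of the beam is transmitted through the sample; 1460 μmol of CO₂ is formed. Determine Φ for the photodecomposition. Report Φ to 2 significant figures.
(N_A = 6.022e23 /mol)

Φ = 0.56

Product: 1460 μmol = 0.00146 mol.
Moles of photons: 3.58e21 / 6.022e23 = 0.005945 mol.
Fraction absorbed: 1 − 56.0/100 = 0.4400.
Photons absorbed: 0.4400 × 0.005945 = 0.002616 mol.
Φ = 0.00146 mol / 0.002616 mol photons = 0.56.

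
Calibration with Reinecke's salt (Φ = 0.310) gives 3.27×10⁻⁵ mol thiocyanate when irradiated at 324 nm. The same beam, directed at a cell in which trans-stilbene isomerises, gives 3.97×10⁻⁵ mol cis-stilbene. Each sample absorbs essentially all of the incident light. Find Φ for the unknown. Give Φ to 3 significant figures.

Photons absorbed by the actinometer: 3.27×10⁻⁵ / 0.310 = 1.055×10⁻⁴ mol.
Φ(unknown) = 3.97×10⁻⁵ / 1.055×10⁻⁴ = 0.376.

Φ = 0.376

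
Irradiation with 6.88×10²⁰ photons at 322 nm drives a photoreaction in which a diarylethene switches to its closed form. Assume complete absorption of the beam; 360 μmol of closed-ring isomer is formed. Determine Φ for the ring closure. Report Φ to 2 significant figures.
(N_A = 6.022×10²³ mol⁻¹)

Product: 360 μmol = 3.60×10⁻⁴ mol.
Moles of photons: 6.88×10²⁰ / 6.022×10²³ = 0.001142 mol.
Φ = 3.60×10⁻⁴ mol / 0.001142 mol photons = 0.32.

Φ = 0.32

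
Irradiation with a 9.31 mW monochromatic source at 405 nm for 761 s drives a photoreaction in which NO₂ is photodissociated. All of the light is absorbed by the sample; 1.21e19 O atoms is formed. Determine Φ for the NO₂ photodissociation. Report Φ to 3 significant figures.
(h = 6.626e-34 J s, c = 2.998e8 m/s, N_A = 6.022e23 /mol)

Φ = 0.838

Product: 1.21e19 / 6.022e23 = 2.009e-5 mol.
Photon energy at 405 nm: hc/λ = (6.626e-34)(2.998e8)/(405e-9) = 4.905e-19 J.
Energy delivered: (9.31 mW)(761 s) = 7.085 J.
Photons incident: 7.085 / 4.905e-19 = 1.444e19, i.e. 1.444e19/6.022e23 = 2.398e-5 mol.
Φ = 2.009e-5 mol / 2.398e-5 mol photons = 0.838.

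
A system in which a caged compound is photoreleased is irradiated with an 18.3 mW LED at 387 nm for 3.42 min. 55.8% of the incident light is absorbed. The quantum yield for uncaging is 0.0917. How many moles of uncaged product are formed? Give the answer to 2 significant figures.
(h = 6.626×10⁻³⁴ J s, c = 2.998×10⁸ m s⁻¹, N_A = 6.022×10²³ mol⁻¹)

6.2×10⁻⁷ mol

Photon energy at 387 nm: hc/λ = (6.626×10⁻³⁴)(2.998×10⁸)/(387×10⁻⁹) = 5.133×10⁻¹⁹ J.
Energy delivered: (18.3 mW)(205.2 s) = 3.755 J.
Photons incident: 3.755 / 5.133×10⁻¹⁹ = 7.315×10¹⁸, i.e. 7.315×10¹⁸/6.022×10²³ = 1.215×10⁻⁵ mol.
Photons absorbed: 0.558 × 1.215×10⁻⁵ = 6.780×10⁻⁶ mol.
Product: Φ × n_abs = 0.0917 × 6.780×10⁻⁶ = 6.217×10⁻⁷ mol.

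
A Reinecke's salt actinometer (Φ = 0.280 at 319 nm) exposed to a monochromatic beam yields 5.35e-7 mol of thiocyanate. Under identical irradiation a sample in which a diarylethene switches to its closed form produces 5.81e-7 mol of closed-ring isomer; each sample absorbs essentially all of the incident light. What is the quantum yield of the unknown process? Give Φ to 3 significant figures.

Photons absorbed by the actinometer: 5.35e-7 / 0.280 = 1.911e-6 mol.
Φ(unknown) = 5.81e-7 / 1.911e-6 = 0.304.

Φ = 0.304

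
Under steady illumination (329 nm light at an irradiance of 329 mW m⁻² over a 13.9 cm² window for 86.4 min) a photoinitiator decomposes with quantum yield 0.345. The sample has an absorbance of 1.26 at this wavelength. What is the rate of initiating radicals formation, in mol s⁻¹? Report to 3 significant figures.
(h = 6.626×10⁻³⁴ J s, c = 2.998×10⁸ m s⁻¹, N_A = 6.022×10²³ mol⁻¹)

Photon energy at 329 nm: hc/λ = (6.626×10⁻³⁴)(2.998×10⁸)/(329×10⁻⁹) = 6.038×10⁻¹⁹ J.
Energy delivered: (329 mW m⁻²)(13.9×10⁻⁴ m²)(5184 s) = 2.371 J.
Photons incident: 2.371 / 6.038×10⁻¹⁹ = 3.927×10¹⁸, i.e. 3.927×10¹⁸/6.022×10²³ = 6.521×10⁻⁶ mol.
Fraction absorbed: 1 − 10^(−1.26) = 0.9450.
Photons absorbed: 0.9450 × 6.521×10⁻⁶ = 6.162×10⁻⁶ mol.
Product formed: 0.345 × 6.162×10⁻⁶ = 2.126×10⁻⁶ mol.
Rate: 2.126×10⁻⁶ / 5184 s = 4.10×10⁻¹⁰ mol s⁻¹.

4.10×10⁻¹⁰ mol s⁻¹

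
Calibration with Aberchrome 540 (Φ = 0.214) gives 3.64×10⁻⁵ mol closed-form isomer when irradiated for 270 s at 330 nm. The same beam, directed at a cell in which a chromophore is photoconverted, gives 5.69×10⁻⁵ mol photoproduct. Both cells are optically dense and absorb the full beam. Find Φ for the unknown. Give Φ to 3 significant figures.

Photons absorbed by the actinometer: 3.64×10⁻⁵ / 0.214 = 1.701×10⁻⁴ mol.
Φ(unknown) = 5.69×10⁻⁵ / 1.701×10⁻⁴ = 0.335.

Φ = 0.335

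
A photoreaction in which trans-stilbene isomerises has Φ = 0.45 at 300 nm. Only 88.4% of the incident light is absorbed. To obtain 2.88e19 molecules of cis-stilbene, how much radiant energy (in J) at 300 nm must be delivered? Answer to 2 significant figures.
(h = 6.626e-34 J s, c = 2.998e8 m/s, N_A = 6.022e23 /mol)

Product: 2.88e19 / 6.022e23 = 4.782e-5 mol.
Photons that must be absorbed: 4.782e-5 / 0.45 = 1.063e-4 mol.
Incident photons needed: 1.063e-4 / 0.884 = 1.202e-4 mol.
Photon energy: hc/λ = 6.622e-19 J; per mole, 3.988e5 J mol⁻¹.
Energy required: 1.202e-4 × 3.988e5 = 48 J.

48 J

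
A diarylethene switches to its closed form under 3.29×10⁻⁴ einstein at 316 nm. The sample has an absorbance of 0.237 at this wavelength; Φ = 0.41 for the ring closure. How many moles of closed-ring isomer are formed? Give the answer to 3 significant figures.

5.67×10⁻⁵ mol

Fraction absorbed: 1 − 10^(−0.237) = 0.4206.
Photons absorbed: 0.4206 × 3.29×10⁻⁴ = 1.384×10⁻⁴ mol.
Product: Φ × n_abs = 0.41 × 1.384×10⁻⁴ = 5.674×10⁻⁵ mol.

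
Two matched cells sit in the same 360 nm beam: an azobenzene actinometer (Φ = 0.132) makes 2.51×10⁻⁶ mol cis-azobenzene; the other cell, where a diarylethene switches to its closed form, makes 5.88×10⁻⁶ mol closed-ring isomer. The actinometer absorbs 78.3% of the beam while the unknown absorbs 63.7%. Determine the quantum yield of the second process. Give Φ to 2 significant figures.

Photons absorbed by the actinometer: 2.51×10⁻⁶ / 0.132 = 1.902×10⁻⁵ mol.
Incident flux: 1.902×10⁻⁵ / 0.783 = 2.429×10⁻⁵ einstein.
Absorbed by unknown: 0.637 × 2.429×10⁻⁵ = 1.547×10⁻⁵ mol.
Φ(unknown) = 5.88×10⁻⁶ / 1.547×10⁻⁵ = 0.38.

Φ = 0.38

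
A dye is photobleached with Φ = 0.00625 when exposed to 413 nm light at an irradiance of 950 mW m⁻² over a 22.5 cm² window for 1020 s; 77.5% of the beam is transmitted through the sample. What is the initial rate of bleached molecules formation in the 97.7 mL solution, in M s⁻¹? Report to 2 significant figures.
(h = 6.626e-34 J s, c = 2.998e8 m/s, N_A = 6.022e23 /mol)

1.1e-10 M s⁻¹

Photon energy at 413 nm: hc/λ = (6.626e-34)(2.998e8)/(413e-9) = 4.810e-19 J.
Energy delivered: (950 mW m⁻²)(22.5e-4 m²)(1020 s) = 2.180 J.
Photons incident: 2.180 / 4.810e-19 = 4.532e18, i.e. 4.532e18/6.022e23 = 7.526e-6 mol.
Fraction absorbed: 1 − 77.5/100 = 0.2250.
Photons absorbed: 0.2250 × 7.526e-6 = 1.693e-6 mol.
Product formed: 0.00625 × 1.693e-6 = 1.058e-8 mol.
Rate: 1.058e-8 mol / (1020 s × 0.0977 L) = 1.1e-10 M s⁻¹.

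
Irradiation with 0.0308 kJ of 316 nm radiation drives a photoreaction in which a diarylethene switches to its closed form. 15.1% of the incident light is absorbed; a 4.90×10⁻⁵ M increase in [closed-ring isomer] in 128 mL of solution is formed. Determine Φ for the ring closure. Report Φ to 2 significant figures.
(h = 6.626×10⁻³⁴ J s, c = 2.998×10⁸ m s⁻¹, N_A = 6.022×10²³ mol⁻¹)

Product: (4.90×10⁻⁵ M)(0.128 L) = 6.272×10⁻⁶ mol.
Photon energy at 316 nm: hc/λ = (6.626×10⁻³⁴)(2.998×10⁸)/(316×10⁻⁹) = 6.286×10⁻¹⁹ J.
Incident energy: 0.0308 kJ = 30.8 J.
Photons incident: 30.8 / 6.286×10⁻¹⁹ = 4.900×10¹⁹, i.e. 4.900×10¹⁹/6.022×10²³ = 8.137×10⁻⁵ mol.
Photons absorbed: 0.151 × 8.137×10⁻⁵ = 1.229×10⁻⁵ mol.
Φ = 6.272×10⁻⁶ mol / 1.229×10⁻⁵ mol photons = 0.51.

Φ = 0.51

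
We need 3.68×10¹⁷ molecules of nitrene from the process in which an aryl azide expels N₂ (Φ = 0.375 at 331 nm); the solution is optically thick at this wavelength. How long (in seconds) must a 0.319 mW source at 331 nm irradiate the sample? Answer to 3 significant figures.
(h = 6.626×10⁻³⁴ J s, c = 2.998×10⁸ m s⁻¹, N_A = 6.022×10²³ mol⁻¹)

Product: 3.68×10¹⁷ / 6.022×10²³ = 6.111×10⁻⁷ mol.
Photons that must be absorbed: 6.111×10⁻⁷ / 0.375 = 1.630×10⁻⁶ mol.
Photon energy: hc/λ = 6.001×10⁻¹⁹ J; per mole, 3.614×10⁵ J mol⁻¹.
Energy required: 1.630×10⁻⁶ × 3.614×10⁵ = 0.5891 J.
Time: 0.5891 J / 0.000319 W = 1850 s.

t ≈ 1850 s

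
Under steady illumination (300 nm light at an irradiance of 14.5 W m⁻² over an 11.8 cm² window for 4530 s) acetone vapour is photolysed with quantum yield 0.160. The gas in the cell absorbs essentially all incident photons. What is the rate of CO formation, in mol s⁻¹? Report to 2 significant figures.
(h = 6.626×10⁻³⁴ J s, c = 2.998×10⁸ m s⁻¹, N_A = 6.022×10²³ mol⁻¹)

Photon energy at 300 nm: hc/λ = (6.626×10⁻³⁴)(2.998×10⁸)/(300×10⁻⁹) = 6.622×10⁻¹⁹ J.
Energy delivered: (14.5 W m⁻²)(11.8×10⁻⁴ m²)(4530 s) = 77.51 J.
Photons incident: 77.51 / 6.622×10⁻¹⁹ = 1.170×10²⁰, i.e. 1.170×10²⁰/6.022×10²³ = 1.943×10⁻⁴ mol.
Product formed: 0.160 × 1.943×10⁻⁴ = 3.109×10⁻⁵ mol.
Rate: 3.109×10⁻⁵ / 4530 s = 6.9×10⁻⁹ mol s⁻¹.

6.9×10⁻⁹ mol s⁻¹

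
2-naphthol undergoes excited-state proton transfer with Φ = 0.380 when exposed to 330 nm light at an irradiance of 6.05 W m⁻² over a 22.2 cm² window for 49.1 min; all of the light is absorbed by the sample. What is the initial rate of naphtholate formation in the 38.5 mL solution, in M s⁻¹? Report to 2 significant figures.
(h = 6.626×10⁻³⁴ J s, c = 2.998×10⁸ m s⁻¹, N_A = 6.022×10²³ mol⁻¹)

3.7×10⁻⁷ M s⁻¹

Photon energy at 330 nm: hc/λ = (6.626×10⁻³⁴)(2.998×10⁸)/(330×10⁻⁹) = 6.020×10⁻¹⁹ J.
Energy delivered: (6.05 W m⁻²)(22.2×10⁻⁴ m²)(2946 s) = 39.57 J.
Photons incident: 39.57 / 6.020×10⁻¹⁹ = 6.573×10¹⁹, i.e. 6.573×10¹⁹/6.022×10²³ = 1.091×10⁻⁴ mol.
Product formed: 0.380 × 1.091×10⁻⁴ = 4.146×10⁻⁵ mol.
Rate: 4.146×10⁻⁵ mol / (2946 s × 0.0385 L) = 3.7×10⁻⁷ M s⁻¹.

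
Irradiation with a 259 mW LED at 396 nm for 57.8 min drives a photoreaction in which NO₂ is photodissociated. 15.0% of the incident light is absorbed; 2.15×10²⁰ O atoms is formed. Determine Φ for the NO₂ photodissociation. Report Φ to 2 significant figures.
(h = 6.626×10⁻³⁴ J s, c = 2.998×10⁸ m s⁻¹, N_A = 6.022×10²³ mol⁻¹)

Φ = 0.80

Product: 2.15×10²⁰ / 6.022×10²³ = 3.570×10⁻⁴ mol.
Photon energy at 396 nm: hc/λ = (6.626×10⁻³⁴)(2.998×10⁸)/(396×10⁻⁹) = 5.016×10⁻¹⁹ J.
Energy delivered: (259 mW)(3468 s) = 898.2 J.
Photons incident: 898.2 / 5.016×10⁻¹⁹ = 1.791×10²¹, i.e. 1.791×10²¹/6.022×10²³ = 0.002974 mol.
Photons absorbed: 0.150 × 0.002974 = 4.461×10⁻⁴ mol.
Φ = 3.570×10⁻⁴ mol / 4.461×10⁻⁴ mol photons = 0.80.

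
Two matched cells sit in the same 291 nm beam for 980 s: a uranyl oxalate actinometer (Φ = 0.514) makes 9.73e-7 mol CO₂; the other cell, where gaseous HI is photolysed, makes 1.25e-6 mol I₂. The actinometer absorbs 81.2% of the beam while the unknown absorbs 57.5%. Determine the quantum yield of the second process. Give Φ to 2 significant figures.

Φ = 0.93

Photons absorbed by the actinometer: 9.73e-7 / 0.514 = 1.893e-6 mol.
Incident flux: 1.893e-6 / 0.812 = 2.331e-6 einstein.
Absorbed by unknown: 0.575 × 2.331e-6 = 1.340e-6 mol.
Φ(unknown) = 1.25e-6 / 1.340e-6 = 0.93.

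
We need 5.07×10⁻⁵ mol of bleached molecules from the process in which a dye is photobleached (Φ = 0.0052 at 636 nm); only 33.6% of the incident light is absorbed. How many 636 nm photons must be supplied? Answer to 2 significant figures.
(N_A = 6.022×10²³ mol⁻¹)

1.7×10²² photons

Photons that must be absorbed: 5.07×10⁻⁵ / 0.0052 = 0.009750 mol.
Incident photons needed: 0.009750 / 0.336 = 0.02902 mol.
Photon count: 0.02902 × 6.022×10²³ = 1.7×10²².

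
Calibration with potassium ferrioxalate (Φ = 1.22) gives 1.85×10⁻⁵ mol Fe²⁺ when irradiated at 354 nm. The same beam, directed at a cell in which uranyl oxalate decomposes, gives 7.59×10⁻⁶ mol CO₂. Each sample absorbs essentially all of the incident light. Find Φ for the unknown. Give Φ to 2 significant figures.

Photons absorbed by the actinometer: 1.85×10⁻⁵ / 1.22 = 1.516×10⁻⁵ mol.
Φ(unknown) = 7.59×10⁻⁶ / 1.516×10⁻⁵ = 0.50.

Φ = 0.50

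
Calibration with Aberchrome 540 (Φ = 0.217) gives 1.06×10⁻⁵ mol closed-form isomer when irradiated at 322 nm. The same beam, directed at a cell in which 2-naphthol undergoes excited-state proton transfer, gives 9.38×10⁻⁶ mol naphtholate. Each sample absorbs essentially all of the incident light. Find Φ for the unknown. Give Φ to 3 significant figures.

Photons absorbed by the actinometer: 1.06×10⁻⁵ / 0.217 = 4.885×10⁻⁵ mol.
Φ(unknown) = 9.38×10⁻⁶ / 4.885×10⁻⁵ = 0.192.

Φ = 0.192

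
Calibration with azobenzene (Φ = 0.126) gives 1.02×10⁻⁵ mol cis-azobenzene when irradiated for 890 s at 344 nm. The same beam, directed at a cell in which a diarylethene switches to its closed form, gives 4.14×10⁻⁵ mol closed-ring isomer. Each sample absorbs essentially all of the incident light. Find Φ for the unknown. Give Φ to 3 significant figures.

Φ = 0.511

Photons absorbed by the actinometer: 1.02×10⁻⁵ / 0.126 = 8.095×10⁻⁵ mol.
Φ(unknown) = 4.14×10⁻⁵ / 8.095×10⁻⁵ = 0.511.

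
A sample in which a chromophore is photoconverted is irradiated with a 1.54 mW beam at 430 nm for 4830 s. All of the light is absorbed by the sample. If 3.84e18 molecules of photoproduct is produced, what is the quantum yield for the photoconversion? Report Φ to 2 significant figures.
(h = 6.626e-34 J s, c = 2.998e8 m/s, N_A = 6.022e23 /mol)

Φ = 0.24

Product: 3.84e18 / 6.022e23 = 6.377e-6 mol.
Photon energy at 430 nm: hc/λ = (6.626e-34)(2.998e8)/(430e-9) = 4.620e-19 J.
Energy delivered: (1.54 mW)(4830 s) = 7.438 J.
Photons incident: 7.438 / 4.620e-19 = 1.610e19, i.e. 1.610e19/6.022e23 = 2.674e-5 mol.
Φ = 6.377e-6 mol / 2.674e-5 mol photons = 0.24.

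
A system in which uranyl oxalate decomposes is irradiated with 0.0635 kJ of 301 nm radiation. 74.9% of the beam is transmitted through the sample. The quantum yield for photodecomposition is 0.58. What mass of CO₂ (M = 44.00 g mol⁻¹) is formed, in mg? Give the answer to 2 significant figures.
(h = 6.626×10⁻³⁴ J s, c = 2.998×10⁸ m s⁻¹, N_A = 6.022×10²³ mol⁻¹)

Photon energy at 301 nm: hc/λ = (6.626×10⁻³⁴)(2.998×10⁸)/(301×10⁻⁹) = 6.600×10⁻¹⁹ J.
Incident energy: 0.0635 kJ = 63.5 J.
Photons incident: 63.5 / 6.600×10⁻¹⁹ = 9.621×10¹⁹, i.e. 9.621×10¹⁹/6.022×10²³ = 1.598×10⁻⁴ mol.
Fraction absorbed: 1 − 74.9/100 = 0.2510.
Photons absorbed: 0.2510 × 1.598×10⁻⁴ = 4.011×10⁻⁵ mol.
Product: Φ × n_abs = 0.58 × 4.011×10⁻⁵ = 2.326×10⁻⁵ mol.
Mass: 2.326×10⁻⁵ × 44.00 = 0.001023 g = 1.0 mg.

1.0 mg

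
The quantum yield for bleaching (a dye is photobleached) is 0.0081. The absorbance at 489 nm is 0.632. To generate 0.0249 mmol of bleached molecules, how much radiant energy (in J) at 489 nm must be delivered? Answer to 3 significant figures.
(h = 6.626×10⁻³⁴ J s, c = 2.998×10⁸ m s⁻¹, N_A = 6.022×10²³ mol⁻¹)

Product: 0.0249 mmol = 2.49×10⁻⁵ mol.
Photons that must be absorbed: 2.49×10⁻⁵ / 0.0081 = 0.003074 mol.
Fraction absorbed: 1 − 10^(−0.632) = 0.7667.
Incident photons needed: 0.003074 / 0.7667 = 0.004009 mol.
Photon energy: hc/λ = 4.062×10⁻¹⁹ J; per mole, 2.446×10⁵ J mol⁻¹.
Energy required: 0.004009 × 2.446×10⁵ = 981 J.

981 J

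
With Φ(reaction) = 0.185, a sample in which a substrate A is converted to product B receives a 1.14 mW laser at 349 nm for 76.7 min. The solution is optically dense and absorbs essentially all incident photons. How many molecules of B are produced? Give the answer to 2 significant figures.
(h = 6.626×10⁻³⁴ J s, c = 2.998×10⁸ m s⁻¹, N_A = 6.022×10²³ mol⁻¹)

Photon energy at 349 nm: hc/λ = (6.626×10⁻³⁴)(2.998×10⁸)/(349×10⁻⁹) = 5.692×10⁻¹⁹ J.
Energy delivered: (1.14 mW)(4602 s) = 5.246 J.
Photons incident: 5.246 / 5.692×10⁻¹⁹ = 9.216×10¹⁸, i.e. 9.216×10¹⁸/6.022×10²³ = 1.530×10⁻⁵ mol.
Product: Φ × n_abs = 0.185 × 1.530×10⁻⁵ = 2.831×10⁻⁶ mol.
As a count: 2.831×10⁻⁶ × 6.022×10²³ = 1.7×10¹⁸.

1.7×10¹⁸ molecules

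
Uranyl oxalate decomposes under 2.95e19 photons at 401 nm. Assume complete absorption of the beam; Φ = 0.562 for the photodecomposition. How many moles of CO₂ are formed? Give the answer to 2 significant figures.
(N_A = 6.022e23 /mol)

Moles of photons: 2.95e19 / 6.022e23 = 4.899e-5 mol.
Product: Φ × n_abs = 0.562 × 4.899e-5 = 2.753e-5 mol.

2.8e-5 mol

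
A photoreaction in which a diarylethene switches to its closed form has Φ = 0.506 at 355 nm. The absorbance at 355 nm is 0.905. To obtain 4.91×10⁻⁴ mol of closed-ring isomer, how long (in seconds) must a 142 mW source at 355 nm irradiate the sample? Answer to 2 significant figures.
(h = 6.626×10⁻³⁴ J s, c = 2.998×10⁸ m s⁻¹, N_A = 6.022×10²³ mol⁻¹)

Photons that must be absorbed: 4.91×10⁻⁴ / 0.506 = 9.704×10⁻⁴ mol.
Fraction absorbed: 1 − 10^(−0.905) = 0.8755.
Incident photons needed: 9.704×10⁻⁴ / 0.8755 = 0.001108 mol.
Photon energy: hc/λ = 5.596×10⁻¹⁹ J; per mole, 3.370×10⁵ J mol⁻¹.
Energy required: 0.001108 × 3.370×10⁵ = 373.4 J.
Time: 373.4 J / 0.142 W = 2600 s.

t ≈ 2600 s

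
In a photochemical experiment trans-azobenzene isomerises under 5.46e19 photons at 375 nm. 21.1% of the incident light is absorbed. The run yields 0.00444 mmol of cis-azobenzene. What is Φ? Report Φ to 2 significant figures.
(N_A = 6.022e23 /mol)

Product: 0.00444 mmol = 4.44e-6 mol.
Moles of photons: 5.46e19 / 6.022e23 = 9.067e-5 mol.
Photons absorbed: 0.211 × 9.067e-5 = 1.913e-5 mol.
Φ = 4.44e-6 mol / 1.913e-5 mol photons = 0.23.

Φ = 0.23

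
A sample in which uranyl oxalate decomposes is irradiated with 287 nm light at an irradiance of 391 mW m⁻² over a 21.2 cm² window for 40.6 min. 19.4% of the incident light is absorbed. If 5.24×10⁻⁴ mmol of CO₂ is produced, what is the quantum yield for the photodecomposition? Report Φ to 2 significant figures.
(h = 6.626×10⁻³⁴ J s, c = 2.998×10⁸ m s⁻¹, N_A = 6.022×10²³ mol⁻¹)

Φ = 0.56

Product: 5.24×10⁻⁴ mmol = 5.24×10⁻⁷ mol.
Photon energy at 287 nm: hc/λ = (6.626×10⁻³⁴)(2.998×10⁸)/(287×10⁻⁹) = 6.922×10⁻¹⁹ J.
Energy delivered: (391 mW m⁻²)(21.2×10⁻⁴ m²)(2436 s) = 2.019 J.
Photons incident: 2.019 / 6.922×10⁻¹⁹ = 2.917×10¹⁸, i.e. 2.917×10¹⁸/6.022×10²³ = 4.844×10⁻⁶ mol.
Photons absorbed: 0.194 × 4.844×10⁻⁶ = 9.397×10⁻⁷ mol.
Φ = 5.24×10⁻⁷ mol / 9.397×10⁻⁷ mol photons = 0.56.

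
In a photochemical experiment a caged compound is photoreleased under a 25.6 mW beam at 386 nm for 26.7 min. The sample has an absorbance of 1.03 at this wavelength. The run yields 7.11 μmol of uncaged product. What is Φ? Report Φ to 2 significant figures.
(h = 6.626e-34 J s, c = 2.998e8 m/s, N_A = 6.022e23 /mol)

Product: 7.11 μmol = 7.11e-6 mol.
Photon energy at 386 nm: hc/λ = (6.626e-34)(2.998e8)/(386e-9) = 5.146e-19 J.
Energy delivered: (25.6 mW)(1602 s) = 41.01 J.
Photons incident: 41.01 / 5.146e-19 = 7.969e19, i.e. 7.969e19/6.022e23 = 1.323e-4 mol.
Fraction absorbed: 1 − 10^(−1.03) = 0.9067.
Photons absorbed: 0.9067 × 1.323e-4 = 1.200e-4 mol.
Φ = 7.11e-6 mol / 1.200e-4 mol photons = 0.059.

Φ = 0.059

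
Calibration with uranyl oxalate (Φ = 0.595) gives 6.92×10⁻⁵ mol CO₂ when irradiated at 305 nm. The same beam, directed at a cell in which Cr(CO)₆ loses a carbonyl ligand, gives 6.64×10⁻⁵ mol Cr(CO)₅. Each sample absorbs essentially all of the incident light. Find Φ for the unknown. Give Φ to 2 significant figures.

Φ = 0.57

Photons absorbed by the actinometer: 6.92×10⁻⁵ / 0.595 = 1.163×10⁻⁴ mol.
Φ(unknown) = 6.64×10⁻⁵ / 1.163×10⁻⁴ = 0.57.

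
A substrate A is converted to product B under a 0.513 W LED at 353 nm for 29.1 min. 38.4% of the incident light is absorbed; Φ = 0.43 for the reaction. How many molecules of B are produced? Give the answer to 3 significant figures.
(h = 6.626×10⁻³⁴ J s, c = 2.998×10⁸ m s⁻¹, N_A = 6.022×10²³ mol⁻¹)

Photon energy at 353 nm: hc/λ = (6.626×10⁻³⁴)(2.998×10⁸)/(353×10⁻⁹) = 5.627×10⁻¹⁹ J.
Energy delivered: (0.513 W)(1746 s) = 895.7 J.
Photons incident: 895.7 / 5.627×10⁻¹⁹ = 1.592×10²¹, i.e. 1.592×10²¹/6.022×10²³ = 0.002644 mol.
Photons absorbed: 0.384 × 0.002644 = 0.001015 mol.
Product: Φ × n_abs = 0.43 × 0.001015 = 4.365×10⁻⁴ mol.
As a count: 4.365×10⁻⁴ × 6.022×10²³ = 2.63×10²⁰.

2.63×10²⁰ molecules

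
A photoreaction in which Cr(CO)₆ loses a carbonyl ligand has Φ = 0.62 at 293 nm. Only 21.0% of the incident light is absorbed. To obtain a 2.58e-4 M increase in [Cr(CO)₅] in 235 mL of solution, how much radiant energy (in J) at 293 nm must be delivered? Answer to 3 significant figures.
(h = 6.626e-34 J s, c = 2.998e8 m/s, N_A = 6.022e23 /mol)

190 J

Product: (2.58e-4 M)(0.235 L) = 6.063e-5 mol.
Photons that must be absorbed: 6.063e-5 / 0.62 = 9.779e-5 mol.
Incident photons needed: 9.779e-5 / 0.210 = 4.657e-4 mol.
Photon energy: hc/λ = 6.780e-19 J; per mole, 4.083e5 J mol⁻¹.
Energy required: 4.657e-4 × 4.083e5 = 190 J.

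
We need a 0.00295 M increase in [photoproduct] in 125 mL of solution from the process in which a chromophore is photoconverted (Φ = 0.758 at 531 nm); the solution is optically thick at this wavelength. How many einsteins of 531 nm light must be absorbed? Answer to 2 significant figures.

Product: (0.00295 M)(0.125 L) = 3.688×10⁻⁴ mol.
Photons that must be absorbed: 3.688×10⁻⁴ / 0.758 = 4.865×10⁻⁴ mol.

4.9×10⁻⁴ einstein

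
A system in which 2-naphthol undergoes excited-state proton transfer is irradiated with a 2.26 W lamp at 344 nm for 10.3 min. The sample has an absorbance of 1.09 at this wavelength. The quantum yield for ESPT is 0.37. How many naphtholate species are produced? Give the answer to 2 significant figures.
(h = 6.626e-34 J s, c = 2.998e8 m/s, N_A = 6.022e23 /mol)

8.2e20 species

Photon energy at 344 nm: hc/λ = (6.626e-34)(2.998e8)/(344e-9) = 5.775e-19 J.
Energy delivered: (2.26 W)(618 s) = 1397 J.
Photons incident: 1397 / 5.775e-19 = 2.419e21, i.e. 2.419e21/6.022e23 = 0.004017 mol.
Fraction absorbed: 1 − 10^(−1.09) = 0.9187.
Photons absorbed: 0.9187 × 0.004017 = 0.003690 mol.
Product: Φ × n_abs = 0.37 × 0.003690 = 0.001365 mol.
As a count: 0.001365 × 6.022e23 = 8.2e20.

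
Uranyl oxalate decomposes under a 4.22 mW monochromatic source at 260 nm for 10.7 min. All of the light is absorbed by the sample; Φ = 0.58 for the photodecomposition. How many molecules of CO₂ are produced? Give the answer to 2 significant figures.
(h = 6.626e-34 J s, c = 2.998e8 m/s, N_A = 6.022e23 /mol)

2.1e18 molecules

Photon energy at 260 nm: hc/λ = (6.626e-34)(2.998e8)/(260e-9) = 7.640e-19 J.
Energy delivered: (4.22 mW)(642 s) = 2.709 J.
Photons incident: 2.709 / 7.640e-19 = 3.546e18, i.e. 3.546e18/6.022e23 = 5.888e-6 mol.
Product: Φ × n_abs = 0.58 × 5.888e-6 = 3.415e-6 mol.
As a count: 3.415e-6 × 6.022e23 = 2.1e18.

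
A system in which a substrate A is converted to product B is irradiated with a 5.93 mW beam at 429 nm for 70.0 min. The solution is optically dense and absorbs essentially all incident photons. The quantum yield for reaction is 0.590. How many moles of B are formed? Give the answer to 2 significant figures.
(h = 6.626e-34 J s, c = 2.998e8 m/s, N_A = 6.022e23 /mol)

Photon energy at 429 nm: hc/λ = (6.626e-34)(2.998e8)/(429e-9) = 4.630e-19 J.
Energy delivered: (5.93 mW)(4200 s) = 24.91 J.
Photons incident: 24.91 / 4.630e-19 = 5.380e19, i.e. 5.380e19/6.022e23 = 8.934e-5 mol.
Product: Φ × n_abs = 0.590 × 8.934e-5 = 5.271e-5 mol.

5.3e-5 mol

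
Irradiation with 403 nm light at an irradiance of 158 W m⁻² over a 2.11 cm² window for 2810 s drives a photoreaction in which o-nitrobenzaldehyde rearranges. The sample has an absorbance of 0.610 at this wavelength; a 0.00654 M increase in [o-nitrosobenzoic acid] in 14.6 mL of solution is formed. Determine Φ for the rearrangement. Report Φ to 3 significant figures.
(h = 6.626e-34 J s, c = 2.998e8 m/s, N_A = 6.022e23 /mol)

Φ = 0.401

Product: (0.00654 M)(0.0146 L) = 9.548e-5 mol.
Photon energy at 403 nm: hc/λ = (6.626e-34)(2.998e8)/(403e-9) = 4.929e-19 J.
Energy delivered: (158 W m⁻²)(2.11e-4 m²)(2810 s) = 93.68 J.
Photons incident: 93.68 / 4.929e-19 = 1.901e20, i.e. 1.901e20/6.022e23 = 3.157e-4 mol.
Fraction absorbed: 1 − 10^(−0.610) = 0.7545.
Photons absorbed: 0.7545 × 3.157e-4 = 2.382e-4 mol.
Φ = 9.548e-5 mol / 2.382e-4 mol photons = 0.401.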